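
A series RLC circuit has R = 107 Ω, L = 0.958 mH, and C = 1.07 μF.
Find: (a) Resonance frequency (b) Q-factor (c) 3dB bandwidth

Step 1 — Resonance condition Im(Z)=0 gives ω₀ = 1/√(LC).
Step 2 — ω₀ = 1/√(0.000958·1.07e-06) = 3.123e+04 rad/s.
Step 3 — f₀ = ω₀/(2π) = 4971 Hz.
Step 4 — Series Q: Q = ω₀L/R = 3.123e+04·0.000958/107 = 0.2796.
Step 5 — 3dB bandwidth: Δω = ω₀/Q = 1.117e+05 rad/s; BW = Δω/(2π) = 1.778e+04 Hz.

(a) f₀ = 4971 Hz  (b) Q = 0.2796  (c) BW = 1.778e+04 Hz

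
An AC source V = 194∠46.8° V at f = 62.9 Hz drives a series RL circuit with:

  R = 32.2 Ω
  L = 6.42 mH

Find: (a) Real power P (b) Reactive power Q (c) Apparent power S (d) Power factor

Step 1 — Angular frequency: ω = 2π·f = 2π·62.9 = 395.2 rad/s.
Step 2 — Component impedances:
  R: Z = R = 32.2 Ω
  L: Z = jωL = j·395.2·0.00642 = 0 + j2.537 Ω
Step 3 — Series combination: Z_total = R + L = 32.2 + j2.537 Ω = 32.3∠4.5° Ω.
Step 4 — Source phasor: V = 194∠46.8° V = 132.8 + j141.4 V.
Step 5 — Current: I = V / Z = 4.443 + j4.042 A = 6.006∠42.3° A.
Step 6 — Complex power: S = V·I* = 1162 + j91.53 VA.
Step 7 — Real power: P = Re(S) = 1162 W.
Step 8 — Reactive power: Q = Im(S) = 91.53 VAR.
Step 9 — Apparent power: |S| = 1165 VA.
Step 10 — Power factor: PF = P/|S| = 0.9969 (lagging).

(a) P = 1162 W  (b) Q = 91.53 VAR  (c) S = 1165 VA  (d) PF = 0.9969 (lagging)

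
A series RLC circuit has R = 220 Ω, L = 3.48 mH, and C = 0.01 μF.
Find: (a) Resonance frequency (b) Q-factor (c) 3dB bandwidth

Step 1 — Resonance: ω₀ = 1/√(LC) = 1/√(0.00348·1e-08) = 1.695e+05 rad/s.
Step 2 — f₀ = ω₀/(2π) = 2.698e+04 Hz.
Step 3 — Series Q: Q = ω₀L/R = 1.695e+05·0.00348/220 = 2.681.
Step 4 — Bandwidth: Δω = ω₀/Q = 6.322e+04 rad/s; BW = Δω/(2π) = 1.006e+04 Hz.

(a) f₀ = 2.698e+04 Hz  (b) Q = 2.681  (c) BW = 1.006e+04 Hz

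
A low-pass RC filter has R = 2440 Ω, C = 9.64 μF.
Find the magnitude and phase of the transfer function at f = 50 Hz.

Step 1 — Angular frequency: ω = 2π·50 = 314.2 rad/s.
Step 2 — Transfer function: H(jω) = 1/(1 + jωRC).
Step 3 — Denominator: 1 + jωRC = 1 + j·314.2·2440·9.64e-06 = 1 + j7.39.
Step 4 — H = 0.01798 - j0.1329.
Step 5 — Magnitude: |H| = 0.1341 (-17.5 dB); phase: φ = -82.3°.

|H| = 0.1341 (-17.5 dB), φ = -82.3°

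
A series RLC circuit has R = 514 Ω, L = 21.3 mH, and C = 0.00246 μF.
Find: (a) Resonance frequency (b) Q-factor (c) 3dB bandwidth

Step 1 — Resonance: ω₀ = 1/√(LC) = 1/√(0.0213·2.46e-09) = 1.381e+05 rad/s.
Step 2 — f₀ = ω₀/(2π) = 2.199e+04 Hz.
Step 3 — Series Q: Q = ω₀L/R = 1.381e+05·0.0213/514 = 5.725.
Step 4 — Bandwidth: Δω = ω₀/Q = 2.413e+04 rad/s; BW = Δω/(2π) = 3841 Hz.

(a) f₀ = 2.199e+04 Hz  (b) Q = 5.725  (c) BW = 3841 Hz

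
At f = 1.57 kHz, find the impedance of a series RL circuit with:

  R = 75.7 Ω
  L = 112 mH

Step 1 — Angular frequency: ω = 2π·f = 2π·1570 = 9865 rad/s.
Step 2 — Component impedances:
  R: Z = R = 75.7 Ω
  L: Z = jωL = j·9865·0.112 = 0 + j1105 Ω
Step 3 — Series combination: Z_total = R + L = 75.7 + j1105 Ω = 1107∠86.1° Ω.

Z = 75.7 + j1105 Ω = 1107∠86.1° Ω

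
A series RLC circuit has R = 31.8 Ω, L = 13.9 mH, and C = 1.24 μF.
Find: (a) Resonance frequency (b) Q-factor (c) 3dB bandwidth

Step 1 — Resonance: ω₀ = 1/√(LC) = 1/√(0.0139·1.24e-06) = 7617 rad/s.
Step 2 — f₀ = ω₀/(2π) = 1212 Hz.
Step 3 — Series Q: Q = ω₀L/R = 7617·0.0139/31.8 = 3.329.
Step 4 — Bandwidth: Δω = ω₀/Q = 2288 rad/s; BW = Δω/(2π) = 364.1 Hz.

(a) f₀ = 1212 Hz  (b) Q = 3.329  (c) BW = 364.1 Hz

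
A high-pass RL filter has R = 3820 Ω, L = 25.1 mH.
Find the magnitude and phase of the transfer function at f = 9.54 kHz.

Step 1 — Angular frequency: ω = 2π·9540 = 5.994e+04 rad/s.
Step 2 — Transfer function: H(jω) = jωL/(R + jωL).
Step 3 — Numerator jωL = j·1505; denominator R + jωL = 3820 + j1505.
Step 4 — H = 0.1343 + j0.341.
Step 5 — Magnitude: |H| = 0.3665 (-8.7 dB); phase: φ = 68.5°.

|H| = 0.3665 (-8.7 dB), φ = 68.5°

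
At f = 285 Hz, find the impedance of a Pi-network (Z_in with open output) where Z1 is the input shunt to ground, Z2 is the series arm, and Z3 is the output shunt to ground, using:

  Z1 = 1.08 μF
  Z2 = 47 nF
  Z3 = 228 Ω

Step 1 — Angular frequency: ω = 2π·f = 2π·285 = 1791 rad/s.
Step 2 — Component impedances:
  Z1: Z = 1/(jωC) = -j/(ω·C) = 0 - j517.1 Ω
  Z2: Z = 1/(jωC) = -j/(ω·C) = 0 - j1.188e+04 Ω
  Z3: Z = R = 228 Ω
Step 3 — With open output, the series arm Z2 and the output shunt Z3 appear in series to ground: Z2 + Z3 = 228 - j1.188e+04 Ω.
Step 4 — Parallel with input shunt Z1: Z_in = Z1 || (Z2 + Z3) = 0.3964 - j495.5 Ω = 495.5∠-90.0° Ω.

Z = 0.3964 - j495.5 Ω = 495.5∠-90.0° Ω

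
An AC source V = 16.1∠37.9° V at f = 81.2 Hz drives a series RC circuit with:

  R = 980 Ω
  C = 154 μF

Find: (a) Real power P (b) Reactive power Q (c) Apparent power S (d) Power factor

Step 1 — Angular frequency: ω = 2π·f = 2π·81.2 = 510.2 rad/s.
Step 2 — Component impedances:
  R: Z = R = 980 Ω
  C: Z = 1/(jωC) = -j/(ω·C) = 0 - j12.73 Ω
Step 3 — Series combination: Z_total = R + C = 980 - j12.73 Ω = 980.1∠-0.7° Ω.
Step 4 — Source phasor: V = 16.1∠37.9° V = 12.7 + j9.89 V.
Step 5 — Current: I = V / Z = 0.01283 + j0.01026 A = 0.01643∠38.6° A.
Step 6 — Complex power: S = V·I* = 0.2645 - j0.003435 VA.
Step 7 — Real power: P = Re(S) = 0.2645 W.
Step 8 — Reactive power: Q = Im(S) = -0.003435 VAR.
Step 9 — Apparent power: |S| = 0.2645 VA.
Step 10 — Power factor: PF = P/|S| = 0.9999 (leading).

(a) P = 0.2645 W  (b) Q = -0.003435 VAR  (c) S = 0.2645 VA  (d) PF = 0.9999 (leading)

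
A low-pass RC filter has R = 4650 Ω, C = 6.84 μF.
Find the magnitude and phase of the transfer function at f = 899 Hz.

Step 1 — Angular frequency: ω = 2π·899 = 5649 rad/s.
Step 2 — Transfer function: H(jω) = 1/(1 + jωRC).
Step 3 — Denominator: 1 + jωRC = 1 + j·5649·4650·6.84e-06 = 1 + j179.7.
Step 4 — H = 3.098e-05 - j0.005566.
Step 5 — Magnitude: |H| = 0.005566 (-45.1 dB); phase: φ = -89.7°.

|H| = 0.005566 (-45.1 dB), φ = -89.7°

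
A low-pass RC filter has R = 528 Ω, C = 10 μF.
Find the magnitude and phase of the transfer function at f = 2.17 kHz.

Step 1 — Angular frequency: ω = 2π·2170 = 1.363e+04 rad/s.
Step 2 — Transfer function: H(jω) = 1/(1 + jωRC).
Step 3 — Denominator: 1 + jωRC = 1 + j·1.363e+04·528·1e-05 = 1 + j71.99.
Step 4 — H = 0.0001929 - j0.01389.
Step 5 — Magnitude: |H| = 0.01389 (-37.1 dB); phase: φ = -89.2°.

|H| = 0.01389 (-37.1 dB), φ = -89.2°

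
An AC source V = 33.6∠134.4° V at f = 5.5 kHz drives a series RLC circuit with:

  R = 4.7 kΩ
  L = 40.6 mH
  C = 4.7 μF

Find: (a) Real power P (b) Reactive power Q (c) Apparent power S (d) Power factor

Step 1 — Angular frequency: ω = 2π·f = 2π·5500 = 3.456e+04 rad/s.
Step 2 — Component impedances:
  R: Z = R = 4700 Ω
  L: Z = jωL = j·3.456e+04·0.0406 = 0 + j1403 Ω
  C: Z = 1/(jωC) = -j/(ω·C) = 0 - j6.157 Ω
Step 3 — Series combination: Z_total = R + L + C = 4700 + j1397 Ω = 4903∠16.6° Ω.
Step 4 — Source phasor: V = 33.6∠134.4° V = -23.51 + j24.01 V.
Step 5 — Current: I = V / Z = -0.003201 + j0.006059 A = 0.006853∠117.8° A.
Step 6 — Complex power: S = V·I* = 0.2207 + j0.0656 VA.
Step 7 — Real power: P = Re(S) = 0.2207 W.
Step 8 — Reactive power: Q = Im(S) = 0.0656 VAR.
Step 9 — Apparent power: |S| = 0.2303 VA.
Step 10 — Power factor: PF = P/|S| = 0.9586 (lagging).

(a) P = 0.2207 W  (b) Q = 0.0656 VAR  (c) S = 0.2303 VA  (d) PF = 0.9586 (lagging)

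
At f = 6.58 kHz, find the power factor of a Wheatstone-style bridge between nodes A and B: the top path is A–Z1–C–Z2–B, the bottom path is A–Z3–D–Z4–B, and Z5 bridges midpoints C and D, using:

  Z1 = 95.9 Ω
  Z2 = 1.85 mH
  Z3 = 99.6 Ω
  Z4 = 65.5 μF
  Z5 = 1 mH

Step 1 — Angular frequency: ω = 2π·f = 2π·6580 = 4.134e+04 rad/s.
Step 2 — Component impedances:
  Z1: Z = R = 95.9 Ω
  Z2: Z = jωL = j·4.134e+04·0.00185 = 0 + j76.49 Ω
  Z3: Z = R = 99.6 Ω
  Z4: Z = 1/(jωC) = -j/(ω·C) = 0 - j0.3693 Ω
  Z5: Z = jωL = j·4.134e+04·0.001 = 0 + j41.34 Ω
Step 3 — Bridge requires nodal analysis (the Z5 bridge couples midpoints C and D, so the two paths cannot be reduced to a simple series/parallel combination). Setting node B to ground and injecting 1 A at node A, the 3-node admittance system at A, C, D solves to V_A = Z_AB = 49.81 + j6.585 Ω = 50.24∠7.5° Ω.
Step 4 — Power factor: PF = cos(φ) = Re(Z)/|Z| = 49.81/50.24 = 0.9914.
Step 5 — Type: Im(Z) = 6.585 ⇒ lagging (phase φ = 7.5°).

PF = 0.9914 (lagging, φ = 7.5°)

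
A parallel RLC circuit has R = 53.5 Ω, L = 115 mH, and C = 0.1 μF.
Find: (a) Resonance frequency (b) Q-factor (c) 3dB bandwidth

Step 1 — Resonance: ω₀ = 1/√(LC) = 1/√(0.115·1e-07) = 9325 rad/s.
Step 2 — f₀ = ω₀/(2π) = 1484 Hz.
Step 3 — Parallel Q: Q = R/(ω₀L) = 53.5/(9325·0.115) = 0.04989.
Step 4 — Bandwidth: Δω = ω₀/Q = 1.869e+05 rad/s; BW = Δω/(2π) = 2.975e+04 Hz.

(a) f₀ = 1484 Hz  (b) Q = 0.04989  (c) BW = 2.975e+04 Hz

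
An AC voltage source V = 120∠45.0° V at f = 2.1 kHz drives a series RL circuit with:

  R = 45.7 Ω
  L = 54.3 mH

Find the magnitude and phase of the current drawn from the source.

Step 1 — Angular frequency: ω = 2π·f = 2π·2100 = 1.319e+04 rad/s.
Step 2 — Component impedances:
  R: Z = R = 45.7 Ω
  L: Z = jωL = j·1.319e+04·0.0543 = 0 + j716.5 Ω
Step 3 — Series combination: Z_total = R + L = 45.7 + j716.5 Ω = 717.9∠86.4° Ω.
Step 4 — Source phasor: V = 120∠45.0° V = 84.85 + j84.85 V.
Step 5 — Ohm's law: I = V / Z_total = (84.85 + j84.85) / (45.7 + j716.5) = 0.1255 - j0.1104 A.
Step 6 — Convert to polar: |I| = 0.1671 A, ∠I = -41.4°.

I = 0.1671∠-41.4° A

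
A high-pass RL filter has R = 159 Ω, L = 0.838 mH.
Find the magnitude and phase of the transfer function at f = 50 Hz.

Step 1 — Angular frequency: ω = 2π·50 = 314.2 rad/s.
Step 2 — Transfer function: H(jω) = jωL/(R + jωL).
Step 3 — Numerator jωL = j·0.2633; denominator R + jωL = 159 + j0.2633.
Step 4 — H = 2.742e-06 + j0.001656.
Step 5 — Magnitude: |H| = 0.001656 (-55.6 dB); phase: φ = 89.9°.

|H| = 0.001656 (-55.6 dB), φ = 89.9°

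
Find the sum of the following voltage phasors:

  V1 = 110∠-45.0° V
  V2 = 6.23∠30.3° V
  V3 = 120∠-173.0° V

Step 1 — Convert each phasor to rectangular form:
  V1 = 110·(cos(-45.0°) + j·sin(-45.0°)) = 77.78 - j77.78 V
  V2 = 6.23·(cos(30.3°) + j·sin(30.3°)) = 5.379 + j3.143 V
  V3 = 120·(cos(-173.0°) + j·sin(-173.0°)) = -119.1 - j14.62 V
Step 2 — Sum components: V_total = -35.94 - j89.26 V.
Step 3 — Convert to polar: |V_total| = 96.23 V, ∠V_total = -111.9°.

V_total = 96.23∠-111.9° V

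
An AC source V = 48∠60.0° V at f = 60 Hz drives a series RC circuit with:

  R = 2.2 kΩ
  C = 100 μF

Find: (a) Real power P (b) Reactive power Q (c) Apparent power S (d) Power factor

Step 1 — Angular frequency: ω = 2π·f = 2π·60 = 377 rad/s.
Step 2 — Component impedances:
  R: Z = R = 2200 Ω
  C: Z = 1/(jωC) = -j/(ω·C) = 0 - j26.53 Ω
Step 3 — Series combination: Z_total = R + C = 2200 - j26.53 Ω = 2200∠-0.7° Ω.
Step 4 — Source phasor: V = 48∠60.0° V = 24 + j41.57 V.
Step 5 — Current: I = V / Z = 0.01068 + j0.01902 A = 0.02182∠60.7° A.
Step 6 — Complex power: S = V·I* = 1.047 - j0.01263 VA.
Step 7 — Real power: P = Re(S) = 1.047 W.
Step 8 — Reactive power: Q = Im(S) = -0.01263 VAR.
Step 9 — Apparent power: |S| = 1.047 VA.
Step 10 — Power factor: PF = P/|S| = 0.9999 (leading).

(a) P = 1.047 W  (b) Q = -0.01263 VAR  (c) S = 1.047 VA  (d) PF = 0.9999 (leading)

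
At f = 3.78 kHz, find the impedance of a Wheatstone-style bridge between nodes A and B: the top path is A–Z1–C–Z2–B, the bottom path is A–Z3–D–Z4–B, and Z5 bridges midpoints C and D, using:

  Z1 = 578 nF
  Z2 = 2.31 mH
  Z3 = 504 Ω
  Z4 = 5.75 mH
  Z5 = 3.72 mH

Step 1 — Angular frequency: ω = 2π·f = 2π·3780 = 2.375e+04 rad/s.
Step 2 — Component impedances:
  Z1: Z = 1/(jωC) = -j/(ω·C) = 0 - j72.85 Ω
  Z2: Z = jωL = j·2.375e+04·0.00231 = 0 + j54.86 Ω
  Z3: Z = R = 504 Ω
  Z4: Z = jωL = j·2.375e+04·0.00575 = 0 + j136.6 Ω
  Z5: Z = jωL = j·2.375e+04·0.00372 = 0 + j88.35 Ω
Step 3 — Bridge requires nodal analysis (the Z5 bridge couples midpoints C and D, so the two paths cannot be reduced to a simple series/parallel combination). Setting node B to ground and injecting 1 A at node A, the 3-node admittance system at A, C, D solves to V_A = Z_AB = 6.112 - j28.59 Ω = 29.24∠-77.9° Ω.

Z = 6.112 - j28.59 Ω = 29.24∠-77.9° Ω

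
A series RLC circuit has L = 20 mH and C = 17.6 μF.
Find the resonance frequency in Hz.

Step 1 — Resonance condition Im(Z)=0 gives ω₀ = 1/√(LC).
Step 2 — ω₀ = 1/√(0.02·1.76e-05) = 1685 rad/s.
Step 3 — f₀ = ω₀/(2π) = 268.3 Hz.

f₀ = 268.3 Hz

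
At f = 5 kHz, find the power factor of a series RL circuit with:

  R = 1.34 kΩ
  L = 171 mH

Step 1 — Angular frequency: ω = 2π·f = 2π·5000 = 3.142e+04 rad/s.
Step 2 — Component impedances:
  R: Z = R = 1340 Ω
  L: Z = jωL = j·3.142e+04·0.171 = 0 + j5372 Ω
Step 3 — Series combination: Z_total = R + L = 1340 + j5372 Ω = 5537∠76.0° Ω.
Step 4 — Power factor: PF = cos(φ) = Re(Z)/|Z| = 1340/5537 = 0.242.
Step 5 — Type: Im(Z) = 5372 ⇒ lagging (phase φ = 76.0°).

PF = 0.242 (lagging, φ = 76.0°)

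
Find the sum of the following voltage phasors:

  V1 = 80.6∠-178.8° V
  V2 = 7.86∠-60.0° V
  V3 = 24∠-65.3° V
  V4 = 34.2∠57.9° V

Step 1 — Convert each phasor to rectangular form:
  V1 = 80.6·(cos(-178.8°) + j·sin(-178.8°)) = -80.58 - j1.688 V
  V2 = 7.86·(cos(-60.0°) + j·sin(-60.0°)) = 3.93 - j6.807 V
  V3 = 24·(cos(-65.3°) + j·sin(-65.3°)) = 10.03 - j21.8 V
  V4 = 34.2·(cos(57.9°) + j·sin(57.9°)) = 18.17 + j28.97 V
Step 2 — Sum components: V_total = -48.45 - j1.328 V.
Step 3 — Convert to polar: |V_total| = 48.47 V, ∠V_total = -178.4°.

V_total = 48.47∠-178.4° V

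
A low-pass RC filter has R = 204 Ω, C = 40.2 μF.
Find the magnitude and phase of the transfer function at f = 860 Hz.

Step 1 — Angular frequency: ω = 2π·860 = 5404 rad/s.
Step 2 — Transfer function: H(jω) = 1/(1 + jωRC).
Step 3 — Denominator: 1 + jωRC = 1 + j·5404·204·4.02e-05 = 1 + j44.31.
Step 4 — H = 0.000509 - j0.02256.
Step 5 — Magnitude: |H| = 0.02256 (-32.9 dB); phase: φ = -88.7°.

|H| = 0.02256 (-32.9 dB), φ = -88.7°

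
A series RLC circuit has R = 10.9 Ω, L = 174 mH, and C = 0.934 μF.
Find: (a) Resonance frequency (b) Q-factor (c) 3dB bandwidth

Step 1 — Resonance: ω₀ = 1/√(LC) = 1/√(0.174·9.34e-07) = 2481 rad/s.
Step 2 — f₀ = ω₀/(2π) = 394.8 Hz.
Step 3 — Series Q: Q = ω₀L/R = 2481·0.174/10.9 = 39.6.
Step 4 — Bandwidth: Δω = ω₀/Q = 62.64 rad/s; BW = Δω/(2π) = 9.97 Hz.

(a) f₀ = 394.8 Hz  (b) Q = 39.6  (c) BW = 9.97 Hz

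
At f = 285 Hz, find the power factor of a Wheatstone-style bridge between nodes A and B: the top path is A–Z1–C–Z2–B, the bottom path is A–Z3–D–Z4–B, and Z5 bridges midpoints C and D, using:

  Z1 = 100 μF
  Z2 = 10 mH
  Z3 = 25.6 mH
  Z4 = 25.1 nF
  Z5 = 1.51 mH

Step 1 — Angular frequency: ω = 2π·f = 2π·285 = 1791 rad/s.
Step 2 — Component impedances:
  Z1: Z = 1/(jωC) = -j/(ω·C) = 0 - j5.584 Ω
  Z2: Z = jωL = j·1791·0.01 = 0 + j17.91 Ω
  Z3: Z = jωL = j·1791·0.0256 = 0 + j45.84 Ω
  Z4: Z = 1/(jωC) = -j/(ω·C) = 0 - j2.225e+04 Ω
  Z5: Z = jωL = j·1791·0.00151 = 0 + j2.704 Ω
Step 3 — Bridge requires nodal analysis (the Z5 bridge couples midpoints C and D, so the two paths cannot be reduced to a simple series/parallel combination). Setting node B to ground and injecting 1 A at node A, the 3-node admittance system at A, C, D solves to V_A = Z_AB = 0 + j11.61 Ω = 11.61∠90.0° Ω.
Step 4 — Power factor: PF = cos(φ) = Re(Z)/|Z| = 0/11.61 = 0.
Step 5 — Type: Im(Z) = 11.61 ⇒ lagging (phase φ = 90.0°).

PF = 0 (lagging, φ = 90.0°)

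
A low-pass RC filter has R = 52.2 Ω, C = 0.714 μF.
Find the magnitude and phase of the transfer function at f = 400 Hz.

Step 1 — Angular frequency: ω = 2π·400 = 2513 rad/s.
Step 2 — Transfer function: H(jω) = 1/(1 + jωRC).
Step 3 — Denominator: 1 + jωRC = 1 + j·2513·52.2·7.14e-07 = 1 + j0.09367.
Step 4 — H = 0.9913 - j0.09286.
Step 5 — Magnitude: |H| = 0.9956 (-0.0 dB); phase: φ = -5.4°.

|H| = 0.9956 (-0.0 dB), φ = -5.4°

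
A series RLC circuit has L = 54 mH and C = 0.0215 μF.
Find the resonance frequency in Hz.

Step 1 — Resonance condition Im(Z)=0 gives ω₀ = 1/√(LC).
Step 2 — ω₀ = 1/√(0.054·2.15e-08) = 2.935e+04 rad/s.
Step 3 — f₀ = ω₀/(2π) = 4671 Hz.

f₀ = 4671 Hz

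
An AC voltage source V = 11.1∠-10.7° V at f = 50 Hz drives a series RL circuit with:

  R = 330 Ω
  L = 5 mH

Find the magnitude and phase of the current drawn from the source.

Step 1 — Angular frequency: ω = 2π·f = 2π·50 = 314.2 rad/s.
Step 2 — Component impedances:
  R: Z = R = 330 Ω
  L: Z = jωL = j·314.2·0.005 = 0 + j1.571 Ω
Step 3 — Series combination: Z_total = R + L = 330 + j1.571 Ω = 330∠0.3° Ω.
Step 4 — Source phasor: V = 11.1∠-10.7° V = 10.91 - j2.061 V.
Step 5 — Ohm's law: I = V / Z_total = (10.91 - j2.061) / (330 + j1.571) = 0.03302 - j0.006402 A.
Step 6 — Convert to polar: |I| = 0.03364 A, ∠I = -11.0°.

I = 0.03364∠-11.0° A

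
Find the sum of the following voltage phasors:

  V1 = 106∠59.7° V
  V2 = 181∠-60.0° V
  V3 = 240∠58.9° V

Step 1 — Convert each phasor to rectangular form:
  V1 = 106·(cos(59.7°) + j·sin(59.7°)) = 53.48 + j91.52 V
  V2 = 181·(cos(-60.0°) + j·sin(-60.0°)) = 90.5 - j156.8 V
  V3 = 240·(cos(58.9°) + j·sin(58.9°)) = 124 + j205.5 V
Step 2 — Sum components: V_total = 267.9 + j140.3 V.
Step 3 — Convert to polar: |V_total| = 302.4 V, ∠V_total = 27.6°.

V_total = 302.4∠27.6° V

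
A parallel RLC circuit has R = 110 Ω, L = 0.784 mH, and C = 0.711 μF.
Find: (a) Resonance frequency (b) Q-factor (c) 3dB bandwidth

Step 1 — Resonance: ω₀ = 1/√(LC) = 1/√(0.000784·7.11e-07) = 4.236e+04 rad/s.
Step 2 — f₀ = ω₀/(2π) = 6741 Hz.
Step 3 — Parallel Q: Q = R/(ω₀L) = 110/(4.236e+04·0.000784) = 3.313.
Step 4 — Bandwidth: Δω = ω₀/Q = 1.279e+04 rad/s; BW = Δω/(2π) = 2035 Hz.

(a) f₀ = 6741 Hz  (b) Q = 3.313  (c) BW = 2035 Hz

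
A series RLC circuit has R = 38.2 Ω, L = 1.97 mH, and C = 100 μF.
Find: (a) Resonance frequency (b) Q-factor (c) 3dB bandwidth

Step 1 — Resonance: ω₀ = 1/√(LC) = 1/√(0.00197·0.0001) = 2253 rad/s.
Step 2 — f₀ = ω₀/(2π) = 358.6 Hz.
Step 3 — Series Q: Q = ω₀L/R = 2253·0.00197/38.2 = 0.1162.
Step 4 — Bandwidth: Δω = ω₀/Q = 1.939e+04 rad/s; BW = Δω/(2π) = 3086 Hz.

(a) f₀ = 358.6 Hz  (b) Q = 0.1162  (c) BW = 3086 Hz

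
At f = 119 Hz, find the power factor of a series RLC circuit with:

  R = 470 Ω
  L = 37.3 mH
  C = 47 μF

Step 1 — Angular frequency: ω = 2π·f = 2π·119 = 747.7 rad/s.
Step 2 — Component impedances:
  R: Z = R = 470 Ω
  L: Z = jωL = j·747.7·0.0373 = 0 + j27.89 Ω
  C: Z = 1/(jωC) = -j/(ω·C) = 0 - j28.46 Ω
Step 3 — Series combination: Z_total = R + L + C = 470 - j0.5669 Ω = 470∠-0.1° Ω.
Step 4 — Power factor: PF = cos(φ) = Re(Z)/|Z| = 470/470 = 1.
Step 5 — Type: Im(Z) = -0.5669 ⇒ leading (phase φ = -0.1°).

PF = 1 (leading, φ = -0.1°)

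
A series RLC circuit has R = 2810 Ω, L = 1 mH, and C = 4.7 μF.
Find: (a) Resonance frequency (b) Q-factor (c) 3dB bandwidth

Step 1 — Resonance condition Im(Z)=0 gives ω₀ = 1/√(LC).
Step 2 — ω₀ = 1/√(0.001·4.7e-06) = 1.459e+04 rad/s.
Step 3 — f₀ = ω₀/(2π) = 2322 Hz.
Step 4 — Series Q: Q = ω₀L/R = 1.459e+04·0.001/2810 = 0.005191.
Step 5 — 3dB bandwidth: Δω = ω₀/Q = 2.81e+06 rad/s; BW = Δω/(2π) = 4.472e+05 Hz.

(a) f₀ = 2322 Hz  (b) Q = 0.005191  (c) BW = 4.472e+05 Hz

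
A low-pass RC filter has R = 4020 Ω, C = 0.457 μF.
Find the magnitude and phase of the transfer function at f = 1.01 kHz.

Step 1 — Angular frequency: ω = 2π·1010 = 6346 rad/s.
Step 2 — Transfer function: H(jω) = 1/(1 + jωRC).
Step 3 — Denominator: 1 + jωRC = 1 + j·6346·4020·4.57e-07 = 1 + j11.66.
Step 4 — H = 0.007303 - j0.08515.
Step 5 — Magnitude: |H| = 0.08546 (-21.4 dB); phase: φ = -85.1°.

|H| = 0.08546 (-21.4 dB), φ = -85.1°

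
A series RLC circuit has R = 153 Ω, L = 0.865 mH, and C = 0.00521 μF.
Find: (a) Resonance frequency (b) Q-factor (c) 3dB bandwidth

Step 1 — Resonance: ω₀ = 1/√(LC) = 1/√(0.000865·5.21e-09) = 4.711e+05 rad/s.
Step 2 — f₀ = ω₀/(2π) = 7.497e+04 Hz.
Step 3 — Series Q: Q = ω₀L/R = 4.711e+05·0.000865/153 = 2.663.
Step 4 — Bandwidth: Δω = ω₀/Q = 1.769e+05 rad/s; BW = Δω/(2π) = 2.815e+04 Hz.

(a) f₀ = 7.497e+04 Hz  (b) Q = 2.663  (c) BW = 2.815e+04 Hz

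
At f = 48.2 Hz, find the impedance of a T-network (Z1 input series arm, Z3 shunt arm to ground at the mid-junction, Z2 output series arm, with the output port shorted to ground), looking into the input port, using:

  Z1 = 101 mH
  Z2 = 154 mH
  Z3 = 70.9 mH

Step 1 — Angular frequency: ω = 2π·f = 2π·48.2 = 302.8 rad/s.
Step 2 — Component impedances:
  Z1: Z = jωL = j·302.8·0.101 = 0 + j30.59 Ω
  Z2: Z = jωL = j·302.8·0.154 = 0 + j46.64 Ω
  Z3: Z = jωL = j·302.8·0.0709 = 0 + j21.47 Ω
Step 3 — With the output port shorted to ground, the output series arm Z2 runs from the junction to ground; the shunt arm Z3 also runs from the junction to ground. They appear in parallel: Z3 || Z2 = 0 + j14.7 Ω.
Step 4 — Series with input arm Z1: Z_in = Z1 + (Z3 || Z2) = 0 + j45.29 Ω = 45.29∠90.0° Ω.

Z = 0 + j45.29 Ω = 45.29∠90.0° Ω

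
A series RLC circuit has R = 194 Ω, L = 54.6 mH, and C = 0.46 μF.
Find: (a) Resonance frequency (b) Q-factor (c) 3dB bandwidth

Step 1 — Resonance: ω₀ = 1/√(LC) = 1/√(0.0546·4.6e-07) = 6310 rad/s.
Step 2 — f₀ = ω₀/(2π) = 1004 Hz.
Step 3 — Series Q: Q = ω₀L/R = 6310·0.0546/194 = 1.776.
Step 4 — Bandwidth: Δω = ω₀/Q = 3553 rad/s; BW = Δω/(2π) = 565.5 Hz.

(a) f₀ = 1004 Hz  (b) Q = 1.776  (c) BW = 565.5 Hz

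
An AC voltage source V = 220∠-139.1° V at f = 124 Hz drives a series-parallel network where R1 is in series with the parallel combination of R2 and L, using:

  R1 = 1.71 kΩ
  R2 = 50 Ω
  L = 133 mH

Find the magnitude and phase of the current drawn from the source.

Step 1 — Angular frequency: ω = 2π·f = 2π·124 = 779.1 rad/s.
Step 2 — Component impedances:
  R1: Z = R = 1710 Ω
  R2: Z = R = 50 Ω
  L: Z = jωL = j·779.1·0.133 = 0 + j103.6 Ω
Step 3 — Parallel branch: R2 || L = 1/(1/R2 + 1/L) = 40.56 + j19.57 Ω.
Step 4 — Series with R1: Z_total = R1 + (R2 || L) = 1751 + j19.57 Ω = 1751∠0.6° Ω.
Step 5 — Source phasor: V = 220∠-139.1° V = -166.3 - j144 V.
Step 6 — Ohm's law: I = V / Z_total = (-166.3 - j144) / (1751 + j19.57) = -0.0959 - j0.08121 A.
Step 7 — Convert to polar: |I| = 0.1257 A, ∠I = -139.7°.

I = 0.1257∠-139.7° A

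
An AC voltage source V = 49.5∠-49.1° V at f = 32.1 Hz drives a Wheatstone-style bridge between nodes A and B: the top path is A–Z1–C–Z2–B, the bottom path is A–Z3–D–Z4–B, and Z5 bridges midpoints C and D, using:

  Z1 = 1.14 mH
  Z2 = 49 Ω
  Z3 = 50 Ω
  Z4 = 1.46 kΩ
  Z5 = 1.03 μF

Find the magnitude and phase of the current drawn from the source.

Step 1 — Angular frequency: ω = 2π·f = 2π·32.1 = 201.7 rad/s.
Step 2 — Component impedances:
  Z1: Z = jωL = j·201.7·0.00114 = 0 + j0.2299 Ω
  Z2: Z = R = 49 Ω
  Z3: Z = R = 50 Ω
  Z4: Z = R = 1460 Ω
  Z5: Z = 1/(jωC) = -j/(ω·C) = 0 - j4814 Ω
Step 3 — Bridge requires nodal analysis (the Z5 bridge couples midpoints C and D, so the two paths cannot be reduced to a simple series/parallel combination). Setting node B to ground and injecting 1 A at node A, the 3-node admittance system at A, C, D solves to V_A = Z_AB = 47.46 + j0.2152 Ω = 47.46∠0.3° Ω.
Step 4 — Source phasor: V = 49.5∠-49.1° V = 32.41 - j37.41 V.
Step 5 — Ohm's law: I = V / Z_total = (32.41 - j37.41) / (47.46 + j0.2152) = 0.6793 - j0.7914 A.
Step 6 — Convert to polar: |I| = 1.043 A, ∠I = -49.4°.

I = 1.043∠-49.4° A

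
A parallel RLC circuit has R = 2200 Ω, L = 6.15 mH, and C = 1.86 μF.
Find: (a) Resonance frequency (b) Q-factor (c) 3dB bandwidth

Step 1 — Resonance: ω₀ = 1/√(LC) = 1/√(0.00615·1.86e-06) = 9350 rad/s.
Step 2 — f₀ = ω₀/(2π) = 1488 Hz.
Step 3 — Parallel Q: Q = R/(ω₀L) = 2200/(9350·0.00615) = 38.26.
Step 4 — Bandwidth: Δω = ω₀/Q = 244.4 rad/s; BW = Δω/(2π) = 38.89 Hz.

(a) f₀ = 1488 Hz  (b) Q = 38.26  (c) BW = 38.89 Hz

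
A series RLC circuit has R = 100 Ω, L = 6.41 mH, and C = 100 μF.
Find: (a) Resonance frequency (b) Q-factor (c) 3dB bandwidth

Step 1 — Resonance: ω₀ = 1/√(LC) = 1/√(0.00641·0.0001) = 1249 rad/s.
Step 2 — f₀ = ω₀/(2π) = 198.8 Hz.
Step 3 — Series Q: Q = ω₀L/R = 1249·0.00641/100 = 0.08006.
Step 4 — Bandwidth: Δω = ω₀/Q = 1.56e+04 rad/s; BW = Δω/(2π) = 2483 Hz.

(a) f₀ = 198.8 Hz  (b) Q = 0.08006  (c) BW = 2483 Hz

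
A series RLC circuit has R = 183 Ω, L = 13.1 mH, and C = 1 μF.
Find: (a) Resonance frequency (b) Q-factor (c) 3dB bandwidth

Step 1 — Resonance: ω₀ = 1/√(LC) = 1/√(0.0131·1e-06) = 8737 rad/s.
Step 2 — f₀ = ω₀/(2π) = 1391 Hz.
Step 3 — Series Q: Q = ω₀L/R = 8737·0.0131/183 = 0.6254.
Step 4 — Bandwidth: Δω = ω₀/Q = 1.397e+04 rad/s; BW = Δω/(2π) = 2223 Hz.

(a) f₀ = 1391 Hz  (b) Q = 0.6254  (c) BW = 2223 Hz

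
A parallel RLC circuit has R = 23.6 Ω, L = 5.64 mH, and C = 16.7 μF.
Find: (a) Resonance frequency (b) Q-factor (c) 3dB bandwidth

Step 1 — Resonance: ω₀ = 1/√(LC) = 1/√(0.00564·1.67e-05) = 3258 rad/s.
Step 2 — f₀ = ω₀/(2π) = 518.6 Hz.
Step 3 — Parallel Q: Q = R/(ω₀L) = 23.6/(3258·0.00564) = 1.284.
Step 4 — Bandwidth: Δω = ω₀/Q = 2537 rad/s; BW = Δω/(2π) = 403.8 Hz.

(a) f₀ = 518.6 Hz  (b) Q = 1.284  (c) BW = 403.8 Hz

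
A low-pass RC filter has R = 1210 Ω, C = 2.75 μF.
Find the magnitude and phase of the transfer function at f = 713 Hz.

Step 1 — Angular frequency: ω = 2π·713 = 4480 rad/s.
Step 2 — Transfer function: H(jω) = 1/(1 + jωRC).
Step 3 — Denominator: 1 + jωRC = 1 + j·4480·1210·2.75e-06 = 1 + j14.91.
Step 4 — H = 0.00448 - j0.06678.
Step 5 — Magnitude: |H| = 0.06693 (-23.5 dB); phase: φ = -86.2°.

|H| = 0.06693 (-23.5 dB), φ = -86.2°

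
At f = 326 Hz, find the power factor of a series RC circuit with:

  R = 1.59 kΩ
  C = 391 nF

Step 1 — Angular frequency: ω = 2π·f = 2π·326 = 2048 rad/s.
Step 2 — Component impedances:
  R: Z = R = 1590 Ω
  C: Z = 1/(jωC) = -j/(ω·C) = 0 - j1249 Ω
Step 3 — Series combination: Z_total = R + C = 1590 - j1249 Ω = 2022∠-38.1° Ω.
Step 4 — Power factor: PF = cos(φ) = Re(Z)/|Z| = 1590/2021.7 = 0.7865.
Step 5 — Type: Im(Z) = -1249 ⇒ leading (phase φ = -38.1°).

PF = 0.7865 (leading, φ = -38.1°)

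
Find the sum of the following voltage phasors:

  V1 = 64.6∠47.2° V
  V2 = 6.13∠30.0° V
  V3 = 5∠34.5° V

Step 1 — Convert each phasor to rectangular form:
  V1 = 64.6·(cos(47.2°) + j·sin(47.2°)) = 43.89 + j47.4 V
  V2 = 6.13·(cos(30.0°) + j·sin(30.0°)) = 5.309 + j3.065 V
  V3 = 5·(cos(34.5°) + j·sin(34.5°)) = 4.121 + j2.832 V
Step 2 — Sum components: V_total = 53.32 + j53.3 V.
Step 3 — Convert to polar: |V_total| = 75.39 V, ∠V_total = 45.0°.

V_total = 75.39∠45.0° V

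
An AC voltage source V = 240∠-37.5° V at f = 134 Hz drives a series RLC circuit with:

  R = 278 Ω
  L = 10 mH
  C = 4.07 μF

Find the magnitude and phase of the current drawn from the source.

Step 1 — Angular frequency: ω = 2π·f = 2π·134 = 841.9 rad/s.
Step 2 — Component impedances:
  R: Z = R = 278 Ω
  L: Z = jωL = j·841.9·0.01 = 0 + j8.419 Ω
  C: Z = 1/(jωC) = -j/(ω·C) = 0 - j291.8 Ω
Step 3 — Series combination: Z_total = R + L + C = 278 - j283.4 Ω = 397∠-45.6° Ω.
Step 4 — Source phasor: V = 240∠-37.5° V = 190.4 - j146.1 V.
Step 5 — Ohm's law: I = V / Z_total = (190.4 - j146.1) / (278 - j283.4) = 0.5986 + j0.08468 A.
Step 6 — Convert to polar: |I| = 0.6045 A, ∠I = 8.1°.

I = 0.6045∠8.1° A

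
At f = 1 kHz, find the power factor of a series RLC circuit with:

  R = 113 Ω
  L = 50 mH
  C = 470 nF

Step 1 — Angular frequency: ω = 2π·f = 2π·1000 = 6283 rad/s.
Step 2 — Component impedances:
  R: Z = R = 113 Ω
  L: Z = jωL = j·6283·0.05 = 0 + j314.2 Ω
  C: Z = 1/(jωC) = -j/(ω·C) = 0 - j338.6 Ω
Step 3 — Series combination: Z_total = R + L + C = 113 - j24.47 Ω = 115.6∠-12.2° Ω.
Step 4 — Power factor: PF = cos(φ) = Re(Z)/|Z| = 113/115.61875 = 0.9774.
Step 5 — Type: Im(Z) = -24.47 ⇒ leading (phase φ = -12.2°).

PF = 0.9774 (leading, φ = -12.2°)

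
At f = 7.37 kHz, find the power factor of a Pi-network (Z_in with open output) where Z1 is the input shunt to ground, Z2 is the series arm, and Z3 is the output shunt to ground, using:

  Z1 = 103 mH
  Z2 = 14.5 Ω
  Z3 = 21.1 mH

Step 1 — Angular frequency: ω = 2π·f = 2π·7370 = 4.631e+04 rad/s.
Step 2 — Component impedances:
  Z1: Z = jωL = j·4.631e+04·0.103 = 0 + j4770 Ω
  Z2: Z = R = 14.5 Ω
  Z3: Z = jωL = j·4.631e+04·0.0211 = 0 + j977.1 Ω
Step 3 — With open output, the series arm Z2 and the output shunt Z3 appear in series to ground: Z2 + Z3 = 14.5 + j977.1 Ω.
Step 4 — Parallel with input shunt Z1: Z_in = Z1 || (Z2 + Z3) = 9.988 + j811 Ω = 811∠89.3° Ω.
Step 5 — Power factor: PF = cos(φ) = Re(Z)/|Z| = 9.988/811 = 0.01232.
Step 6 — Type: Im(Z) = 811 ⇒ lagging (phase φ = 89.3°).

PF = 0.01232 (lagging, φ = 89.3°)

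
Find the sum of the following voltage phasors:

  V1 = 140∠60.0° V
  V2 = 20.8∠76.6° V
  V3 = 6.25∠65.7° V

Step 1 — Convert each phasor to rectangular form:
  V1 = 140·(cos(60.0°) + j·sin(60.0°)) = 70 + j121.2 V
  V2 = 20.8·(cos(76.6°) + j·sin(76.6°)) = 4.82 + j20.23 V
  V3 = 6.25·(cos(65.7°) + j·sin(65.7°)) = 2.572 + j5.696 V
Step 2 — Sum components: V_total = 77.39 + j147.2 V.
Step 3 — Convert to polar: |V_total| = 166.3 V, ∠V_total = 62.3°.

V_total = 166.3∠62.3° V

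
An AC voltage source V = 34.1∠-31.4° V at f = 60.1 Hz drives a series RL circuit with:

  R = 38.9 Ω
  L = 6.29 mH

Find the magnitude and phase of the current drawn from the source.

Step 1 — Angular frequency: ω = 2π·f = 2π·60.1 = 377.6 rad/s.
Step 2 — Component impedances:
  R: Z = R = 38.9 Ω
  L: Z = jωL = j·377.6·0.00629 = 0 + j2.375 Ω
Step 3 — Series combination: Z_total = R + L = 38.9 + j2.375 Ω = 38.97∠3.5° Ω.
Step 4 — Source phasor: V = 34.1∠-31.4° V = 29.11 - j17.77 V.
Step 5 — Ohm's law: I = V / Z_total = (29.11 - j17.77) / (38.9 + j2.375) = 0.7177 - j0.5005 A.
Step 6 — Convert to polar: |I| = 0.875 A, ∠I = -34.9°.

I = 0.875∠-34.9° A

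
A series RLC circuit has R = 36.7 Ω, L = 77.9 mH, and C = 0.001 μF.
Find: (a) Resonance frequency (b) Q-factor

Step 1 — Resonance condition Im(Z)=0 gives ω₀ = 1/√(LC).
Step 2 — ω₀ = 1/√(0.0779·1e-09) = 1.133e+05 rad/s.
Step 3 — f₀ = ω₀/(2π) = 1.803e+04 Hz.
Step 4 — Series Q: Q = ω₀L/R = 1.133e+05·0.0779/36.7 = 240.5.

(a) f₀ = 1.803e+04 Hz  (b) Q = 240.5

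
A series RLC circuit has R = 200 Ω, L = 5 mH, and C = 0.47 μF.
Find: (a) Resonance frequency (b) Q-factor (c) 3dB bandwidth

Step 1 — Resonance: ω₀ = 1/√(LC) = 1/√(0.005·4.7e-07) = 2.063e+04 rad/s.
Step 2 — f₀ = ω₀/(2π) = 3283 Hz.
Step 3 — Series Q: Q = ω₀L/R = 2.063e+04·0.005/200 = 0.5157.
Step 4 — Bandwidth: Δω = ω₀/Q = 4e+04 rad/s; BW = Δω/(2π) = 6366 Hz.

(a) f₀ = 3283 Hz  (b) Q = 0.5157  (c) BW = 6366 Hz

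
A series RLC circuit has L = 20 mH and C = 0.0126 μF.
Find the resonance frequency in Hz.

Step 1 — Resonance condition Im(Z)=0 gives ω₀ = 1/√(LC).
Step 2 — ω₀ = 1/√(0.02·1.26e-08) = 6.299e+04 rad/s.
Step 3 — f₀ = ω₀/(2π) = 1.003e+04 Hz.

f₀ = 1.003e+04 Hz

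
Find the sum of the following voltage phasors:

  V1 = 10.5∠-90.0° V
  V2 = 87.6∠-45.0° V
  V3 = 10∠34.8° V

Step 1 — Convert each phasor to rectangular form:
  V1 = 10.5·(cos(-90.0°) + j·sin(-90.0°)) = 0 - j10.5 V
  V2 = 87.6·(cos(-45.0°) + j·sin(-45.0°)) = 61.94 - j61.94 V
  V3 = 10·(cos(34.8°) + j·sin(34.8°)) = 8.211 + j5.707 V
Step 2 — Sum components: V_total = 70.15 - j66.74 V.
Step 3 — Convert to polar: |V_total| = 96.83 V, ∠V_total = -43.6°.

V_total = 96.83∠-43.6° V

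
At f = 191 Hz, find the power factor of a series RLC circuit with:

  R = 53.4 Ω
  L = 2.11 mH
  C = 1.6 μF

Step 1 — Angular frequency: ω = 2π·f = 2π·191 = 1200 rad/s.
Step 2 — Component impedances:
  R: Z = R = 53.4 Ω
  L: Z = jωL = j·1200·0.00211 = 0 + j2.532 Ω
  C: Z = 1/(jωC) = -j/(ω·C) = 0 - j520.8 Ω
Step 3 — Series combination: Z_total = R + L + C = 53.4 - j518.3 Ω = 521∠-84.1° Ω.
Step 4 — Power factor: PF = cos(φ) = Re(Z)/|Z| = 53.4/521 = 0.1025.
Step 5 — Type: Im(Z) = -518.3 ⇒ leading (phase φ = -84.1°).

PF = 0.1025 (leading, φ = -84.1°)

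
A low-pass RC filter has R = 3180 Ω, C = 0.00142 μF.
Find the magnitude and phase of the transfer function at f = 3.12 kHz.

Step 1 — Angular frequency: ω = 2π·3120 = 1.96e+04 rad/s.
Step 2 — Transfer function: H(jω) = 1/(1 + jωRC).
Step 3 — Denominator: 1 + jωRC = 1 + j·1.96e+04·3180·1.42e-09 = 1 + j0.08852.
Step 4 — H = 0.9922 - j0.08783.
Step 5 — Magnitude: |H| = 0.9961 (-0.0 dB); phase: φ = -5.1°.

|H| = 0.9961 (-0.0 dB), φ = -5.1°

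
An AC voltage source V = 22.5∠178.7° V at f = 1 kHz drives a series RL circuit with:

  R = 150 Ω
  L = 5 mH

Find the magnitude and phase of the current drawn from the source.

Step 1 — Angular frequency: ω = 2π·f = 2π·1000 = 6283 rad/s.
Step 2 — Component impedances:
  R: Z = R = 150 Ω
  L: Z = jωL = j·6283·0.005 = 0 + j31.42 Ω
Step 3 — Series combination: Z_total = R + L = 150 + j31.42 Ω = 153.3∠11.8° Ω.
Step 4 — Source phasor: V = 22.5∠178.7° V = -22.49 + j0.5105 V.
Step 5 — Ohm's law: I = V / Z_total = (-22.49 + j0.5105) / (150 + j31.42) = -0.143 + j0.03335 A.
Step 6 — Convert to polar: |I| = 0.1468 A, ∠I = 166.9°.

I = 0.1468∠166.9° A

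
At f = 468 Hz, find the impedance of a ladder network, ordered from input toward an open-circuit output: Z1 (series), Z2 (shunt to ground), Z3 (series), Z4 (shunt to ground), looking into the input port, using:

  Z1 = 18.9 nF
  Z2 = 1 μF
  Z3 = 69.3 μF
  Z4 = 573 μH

Step 1 — Angular frequency: ω = 2π·f = 2π·468 = 2941 rad/s.
Step 2 — Component impedances:
  Z1: Z = 1/(jωC) = -j/(ω·C) = 0 - j1.799e+04 Ω
  Z2: Z = 1/(jωC) = -j/(ω·C) = 0 - j340.1 Ω
  Z3: Z = 1/(jωC) = -j/(ω·C) = 0 - j4.907 Ω
  Z4: Z = jωL = j·2941·0.000573 = 0 + j1.685 Ω
Step 3 — Ladder network (open output): work backward from the far end, alternating series and parallel combinations. Z_in = 0 - j1.8e+04 Ω = 1.8e+04∠-90.0° Ω.

Z = 0 - j1.8e+04 Ω = 1.8e+04∠-90.0° Ω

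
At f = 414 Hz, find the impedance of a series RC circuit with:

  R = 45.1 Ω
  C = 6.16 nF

Step 1 — Angular frequency: ω = 2π·f = 2π·414 = 2601 rad/s.
Step 2 — Component impedances:
  R: Z = R = 45.1 Ω
  C: Z = 1/(jωC) = -j/(ω·C) = 0 - j6.241e+04 Ω
Step 3 — Series combination: Z_total = R + C = 45.1 - j6.241e+04 Ω = 6.241e+04∠-90.0° Ω.

Z = 45.1 - j6.241e+04 Ω = 6.241e+04∠-90.0° Ω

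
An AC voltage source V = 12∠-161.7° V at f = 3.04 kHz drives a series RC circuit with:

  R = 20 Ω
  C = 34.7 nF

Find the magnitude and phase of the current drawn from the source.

Step 1 — Angular frequency: ω = 2π·f = 2π·3040 = 1.91e+04 rad/s.
Step 2 — Component impedances:
  R: Z = R = 20 Ω
  C: Z = 1/(jωC) = -j/(ω·C) = 0 - j1509 Ω
Step 3 — Series combination: Z_total = R + C = 20 - j1509 Ω = 1509∠-89.2° Ω.
Step 4 — Source phasor: V = 12∠-161.7° V = -11.39 - j3.768 V.
Step 5 — Ohm's law: I = V / Z_total = (-11.39 - j3.768) / (20 - j1509) = 0.002397 - j0.007583 A.
Step 6 — Convert to polar: |I| = 0.007953 A, ∠I = -72.5°.

I = 0.007953∠-72.5° A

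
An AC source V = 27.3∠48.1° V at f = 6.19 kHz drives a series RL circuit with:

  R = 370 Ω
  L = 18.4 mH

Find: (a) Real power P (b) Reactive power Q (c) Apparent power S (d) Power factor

Step 1 — Angular frequency: ω = 2π·f = 2π·6190 = 3.889e+04 rad/s.
Step 2 — Component impedances:
  R: Z = R = 370 Ω
  L: Z = jωL = j·3.889e+04·0.0184 = 0 + j715.6 Ω
Step 3 — Series combination: Z_total = R + L = 370 + j715.6 Ω = 805.6∠62.7° Ω.
Step 4 — Source phasor: V = 27.3∠48.1° V = 18.23 + j20.32 V.
Step 5 — Current: I = V / Z = 0.0328 - j0.008519 A = 0.03389∠-14.6° A.
Step 6 — Complex power: S = V·I* = 0.4249 + j0.8218 VA.
Step 7 — Real power: P = Re(S) = 0.4249 W.
Step 8 — Reactive power: Q = Im(S) = 0.8218 VAR.
Step 9 — Apparent power: |S| = 0.9251 VA.
Step 10 — Power factor: PF = P/|S| = 0.4593 (lagging).

(a) P = 0.4249 W  (b) Q = 0.8218 VAR  (c) S = 0.9251 VA  (d) PF = 0.4593 (lagging)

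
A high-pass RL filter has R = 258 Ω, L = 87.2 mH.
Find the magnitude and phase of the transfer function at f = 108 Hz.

Step 1 — Angular frequency: ω = 2π·108 = 678.6 rad/s.
Step 2 — Transfer function: H(jω) = jωL/(R + jωL).
Step 3 — Numerator jωL = j·59.17; denominator R + jωL = 258 + j59.17.
Step 4 — H = 0.04997 + j0.2179.
Step 5 — Magnitude: |H| = 0.2235 (-13.0 dB); phase: φ = 77.1°.

|H| = 0.2235 (-13.0 dB), φ = 77.1°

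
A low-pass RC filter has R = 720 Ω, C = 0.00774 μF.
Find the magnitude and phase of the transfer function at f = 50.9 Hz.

Step 1 — Angular frequency: ω = 2π·50.9 = 319.8 rad/s.
Step 2 — Transfer function: H(jω) = 1/(1 + jωRC).
Step 3 — Denominator: 1 + jωRC = 1 + j·319.8·720·7.74e-09 = 1 + j0.001782.
Step 4 — H = 1 - j0.001782.
Step 5 — Magnitude: |H| = 1 (-0.0 dB); phase: φ = -0.1°.

|H| = 1 (-0.0 dB), φ = -0.1°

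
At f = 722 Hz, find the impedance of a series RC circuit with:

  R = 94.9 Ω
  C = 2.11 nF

Step 1 — Angular frequency: ω = 2π·f = 2π·722 = 4536 rad/s.
Step 2 — Component impedances:
  R: Z = R = 94.9 Ω
  C: Z = 1/(jωC) = -j/(ω·C) = 0 - j1.045e+05 Ω
Step 3 — Series combination: Z_total = R + C = 94.9 - j1.045e+05 Ω = 1.045e+05∠-89.9° Ω.

Z = 94.9 - j1.045e+05 Ω = 1.045e+05∠-89.9° Ω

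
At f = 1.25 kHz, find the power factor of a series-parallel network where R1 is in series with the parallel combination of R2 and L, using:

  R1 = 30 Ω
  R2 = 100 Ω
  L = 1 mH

Step 1 — Angular frequency: ω = 2π·f = 2π·1250 = 7854 rad/s.
Step 2 — Component impedances:
  R1: Z = R = 30 Ω
  R2: Z = R = 100 Ω
  L: Z = jωL = j·7854·0.001 = 0 + j7.854 Ω
Step 3 — Parallel branch: R2 || L = 1/(1/R2 + 1/L) = 0.6131 + j7.806 Ω.
Step 4 — Series with R1: Z_total = R1 + (R2 || L) = 30.61 + j7.806 Ω = 31.59∠14.3° Ω.
Step 5 — Power factor: PF = cos(φ) = Re(Z)/|Z| = 30.61/31.59 = 0.969.
Step 6 — Type: Im(Z) = 7.806 ⇒ lagging (phase φ = 14.3°).

PF = 0.969 (lagging, φ = 14.3°)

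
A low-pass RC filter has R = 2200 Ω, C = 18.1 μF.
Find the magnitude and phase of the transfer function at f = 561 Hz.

Step 1 — Angular frequency: ω = 2π·561 = 3525 rad/s.
Step 2 — Transfer function: H(jω) = 1/(1 + jωRC).
Step 3 — Denominator: 1 + jωRC = 1 + j·3525·2200·1.81e-05 = 1 + j140.4.
Step 4 — H = 5.076e-05 - j0.007124.
Step 5 — Magnitude: |H| = 0.007124 (-42.9 dB); phase: φ = -89.6°.

|H| = 0.007124 (-42.9 dB), φ = -89.6°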